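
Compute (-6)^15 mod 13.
Using Fermat: (-6)^{12} ≡ 1 (mod 13). 15 ≡ 3 (mod 12). So (-6)^{15} ≡ (-6)^{3} ≡ 5 (mod 13)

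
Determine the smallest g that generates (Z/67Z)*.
2

A primitive root g modulo p has order p-1 = 66
Prime divisors of 66: [2, 3, 11]
g is a primitive root iff g^(66/q) ≢ 1 (mod 67) for each prime divisor q
Testing small values:
  g = 2: 2^33 ≡ 66, 2^22 ≡ 37, 2^6 ≡ 64 (mod 67) → none is 1, primitive root!
The smallest primitive root is 2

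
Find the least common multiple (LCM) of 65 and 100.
1300

First find GCD(65, 100) using the Euclidean algorithm:
65 = 0 × 100 + 65
100 = 1 × 65 + 35
65 = 1 × 35 + 30
35 = 1 × 30 + 5
30 = 6 × 5 + 0
GCD(65, 100) = 5

LCM formula: LCM(a, b) = (a × b) / GCD(a, b)
LCM(65, 100) = (65 × 100) / 5
LCM(65, 100) = 6500 / 5
LCM(65, 100) = 1300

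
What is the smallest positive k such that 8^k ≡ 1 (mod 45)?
Powers of 8 mod 45: 8^1≡8, 8^2≡19, 8^3≡17, 8^4≡1. Order = 4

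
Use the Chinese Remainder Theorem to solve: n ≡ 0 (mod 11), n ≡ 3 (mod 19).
M = 11 × 19 = 209. M₁ = 19, y₁ ≡ 7 (mod 11). M₂ = 11, y₂ ≡ 7 (mod 19). n = 0×19×7 + 3×11×7 ≡ 22 (mod 209)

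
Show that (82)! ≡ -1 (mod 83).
(82)! mod 83 = 82. Since this equals -1 (mod 83), Wilson confirms 83 is prime.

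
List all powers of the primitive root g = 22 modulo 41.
g^1, g^2, ..., g^{40} mod 41: {22, 33, 29, 23, 14, 21, 11, 37, 35, 32, 7, 31, 26, 39, 38, 16, 24, 36, 13, 40, 19, 8, 12, 18, 27, 20, 30, 4, 6, 9, 34, 10, 15, 2, 3, 25, 17, 5, 28, 1}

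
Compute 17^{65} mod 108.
89

Using successive squaring:
Binary expansion of 65: 1000001
Powers of 17 mod 108 (each is the square of the previous):
  17^1 ≡ 17 (mod 108)
  17^2 ≡ 17² = 289 ≡ 73 (mod 108)
  17^4 ≡ 73² = 5329 ≡ 37 (mod 108)
  17^8 ≡ 37² = 1369 ≡ 73 (mod 108)
  17^16 ≡ 73² = 5329 ≡ 37 (mod 108)
  17^32 ≡ 37² = 1369 ≡ 73 (mod 108)
  17^64 ≡ 73² = 5329 ≡ 37 (mod 108)
65 = 64 + 1, so 17^65 = 17^64 × 17^1 ≡ 37 × 17 (mod 108)
Multiplying step by step:
  37 × 17 = 629 ≡ 89 (mod 108)
Result: 17^65 ≡ 89 (mod 108)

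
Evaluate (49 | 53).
(49/53) = 49^{26} mod 53 = 1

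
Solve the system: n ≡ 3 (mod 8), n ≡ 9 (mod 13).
M = 8 × 13 = 104. M₁ = 13, y₁ ≡ 5 (mod 8). M₂ = 8, y₂ ≡ 5 (mod 13). n = 3×13×5 + 9×8×5 ≡ 35 (mod 104)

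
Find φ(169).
156

Prime factorization: 169 = 13^2
Using the formula φ(n) = n × Π(1 - 1/p) for each prime factor p:
φ(169) = 169 × (1 - 1/13)
φ(169) = 156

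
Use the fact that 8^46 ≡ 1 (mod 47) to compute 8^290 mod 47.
By Fermat: 8^{46} ≡ 1 (mod 47). 290 ≡ 14 (mod 46). So 8^{290} ≡ 8^{14} ≡ 3 (mod 47)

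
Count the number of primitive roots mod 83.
Number of primitive roots mod 83 = φ(82) = 40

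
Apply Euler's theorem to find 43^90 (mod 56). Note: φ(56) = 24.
By Euler: 43^{24} ≡ 1 (mod 56) since gcd(43, 56) = 1. 90 = 3×24 + 18. So 43^{90} ≡ 43^{18} ≡ 1 (mod 56)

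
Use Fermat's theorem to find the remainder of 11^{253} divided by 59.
8

By Fermat's Little Theorem, a^(p-1) ≡ 1 (mod p) for prime p and gcd(a, p) = 1
Here p = 59, so 11^58 ≡ 1 (mod 59)
We can reduce the exponent: 253 mod 58 = 21
So 11^253 ≡ 11^21 (mod 59)
Computing: 11^21 mod 59 = 8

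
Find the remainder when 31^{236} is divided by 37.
By Fermat: 31^{36} ≡ 1 (mod 37). 236 = 6×36 + 20. So 31^{236} ≡ 31^{20} ≡ 1 (mod 37)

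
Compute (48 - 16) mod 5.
2

(48 - 16) = 32
32 mod 5 = 2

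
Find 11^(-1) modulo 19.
7

Using Extended Euclidean Algorithm:
gcd(11, 19) = 1
Bezout coefficients: 11 × 7 + 19 × -4 = 1
So 11 × 7 ≡ 1 (mod 19)
The inverse is 7 mod 19 = 7
Verification: 11 × 7 = 77 = 4 × 19 + 1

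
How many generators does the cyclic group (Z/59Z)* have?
28

The number of primitive roots modulo p is φ(p-1) = φ(58)
φ(58) = 28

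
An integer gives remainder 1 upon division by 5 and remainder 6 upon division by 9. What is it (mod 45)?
M = 5 × 9 = 45. M₁ = 9, y₁ ≡ 4 (mod 5). M₂ = 5, y₂ ≡ 2 (mod 9). x = 1×9×4 + 6×5×2 ≡ 6 (mod 45). The smallest positive such number is 6.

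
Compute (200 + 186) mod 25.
11

(200 + 186) = 386
386 mod 25 = 11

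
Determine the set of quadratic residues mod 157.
QRs mod 157: {1, 3, 4, 9, 10, 11, 12, 13, 14, 16, 17, 19, 25, 27, 30, 31, 33, 35, 36, 37, 39, 40, 42, 44, 46, 47, 48, 49, 51, 52, 56, 57, 58, 64, 67, 68, 71, 75, 76, 81, 82, 86, 89, 90, 93, 99, 100, 101, 105, 106, 108, 109, 110, 111, 113, 115, 117, 118, 120, 121, 122, 124, 126, 127, 130, 132, 138, 140, 141, 143, 144, 145, 146, 147, 148, 153, 154, 156}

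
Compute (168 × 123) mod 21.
0

(168 × 123) = 20664
20664 mod 21 = 0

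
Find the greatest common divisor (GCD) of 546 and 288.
6

Using the Euclidean algorithm:
546 = 1 × 288 + 258
288 = 1 × 258 + 30
258 = 8 × 30 + 18
30 = 1 × 18 + 12
18 = 1 × 12 + 6
12 = 2 × 6 + 0

GCD(546, 288) = 6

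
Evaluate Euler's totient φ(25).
20

Prime factorization: 25 = 5^2
Using the formula φ(n) = n × Π(1 - 1/p) for each prime factor p:
φ(25) = 25 × (1 - 1/5)
φ(25) = 20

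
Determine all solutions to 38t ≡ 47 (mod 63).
46

Since gcd(38, 63) = 1 divides 47, a solution exists.
Multiply both sides by the inverse of 38 mod 63:
  38^(-1) mod 63 = 5
  x ≡ 5 × 47 ≡ 235 ≡ 46 (mod 63)
Verification: 38 × 46 = 1748 = 27 × 63 + 47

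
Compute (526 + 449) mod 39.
0

(526 + 449) = 975
975 mod 39 = 0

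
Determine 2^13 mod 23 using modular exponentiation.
Using repeated squaring. 13 = 8 + 4 + 1 (binary 1101). Repeated squaring mod 23: 2^1 ≡ 2; 2^2 ≡ 2² = 4 ≡ 4; 2^4 ≡ 4² = 16 ≡ 16; 2^8 ≡ 16² = 256 ≡ 3. Multiply: 2^13 = 2^8 × 2^4 × 2^1 ≡ 3 × 16 × 2 (mod 23): 3 × 16 = 48 ≡ 2; 2 × 2 = 4 ≡ 4. So 2^13 ≡ 4 (mod 23).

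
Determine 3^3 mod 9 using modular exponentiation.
3 = 2 + 1 (binary 11). Repeated squaring mod 9: 3^1 ≡ 3; 3^2 ≡ 3² = 9 ≡ 0. Multiply: 3^3 = 3^2 × 3^1 ≡ 0 × 3 (mod 9): 0 × 3 = 0 ≡ 0. So 3^3 ≡ 0 (mod 9).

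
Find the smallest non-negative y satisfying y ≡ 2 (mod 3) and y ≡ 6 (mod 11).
M = 3 × 11 = 33. M₁ = 11, y₁ ≡ 2 (mod 3). M₂ = 3, y₂ ≡ 4 (mod 11). y = 2×11×2 + 6×3×4 ≡ 17 (mod 33)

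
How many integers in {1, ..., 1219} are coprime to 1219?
1144

Prime factorization: 1219 = 23 × 53
Using the formula φ(n) = n × Π(1 - 1/p) for each prime factor p:
φ(1219) = 1219 × (1 - 1/23) × (1 - 1/53)
φ(1219) = 1144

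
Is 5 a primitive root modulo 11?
No

To verify, check if 5^(10/q) ≢ 1 (mod 11) for each prime divisor q of 10
Divisors of 10 = 10: [1, 2, 5, 10]
  5^(10/2) = 5^5 ≡ 1 (mod 11)
  5^(10/5) = 5^2 ≡ 3 (mod 11)
Conclusion: 5 is not a primitive root modulo 11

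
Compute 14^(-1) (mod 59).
14^(-1) ≡ 38 (mod 59). Verification: 14 × 38 = 532 ≡ 1 (mod 59)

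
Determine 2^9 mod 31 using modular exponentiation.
9 = 8 + 1 (binary 1001). Repeated squaring mod 31: 2^1 ≡ 2; 2^2 ≡ 2² = 4 ≡ 4; 2^4 ≡ 4² = 16 ≡ 16; 2^8 ≡ 16² = 256 ≡ 8. Multiply: 2^9 = 2^8 × 2^1 ≡ 8 × 2 (mod 31): 8 × 2 = 16 ≡ 16. So 2^9 ≡ 16 (mod 31).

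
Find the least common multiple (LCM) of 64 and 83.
5312

First find GCD(64, 83) using the Euclidean algorithm:
64 = 0 × 83 + 64
83 = 1 × 64 + 19
64 = 3 × 19 + 7
19 = 2 × 7 + 5
7 = 1 × 5 + 2
5 = 2 × 2 + 1
2 = 2 × 1 + 0
GCD(64, 83) = 1

LCM formula: LCM(a, b) = (a × b) / GCD(a, b)
LCM(64, 83) = (64 × 83) / 1
LCM(64, 83) = 5312 / 1
LCM(64, 83) = 5312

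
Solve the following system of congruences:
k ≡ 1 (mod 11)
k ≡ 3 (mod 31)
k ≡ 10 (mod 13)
1739

Using the Chinese Remainder Theorem:
M = product of moduli = 4433
For equation 1: M_1 = 403, 403 ≡ 7 (mod 11), inverse of 403 mod 11 is 8 (check: 7 × 8 = 56 ≡ 1 (mod 11))
For equation 2: M_2 = 143, 143 ≡ 19 (mod 31), inverse of 143 mod 31 is 18 (check: 19 × 18 = 342 ≡ 1 (mod 31))
For equation 3: M_3 = 341, 341 ≡ 3 (mod 13), inverse of 341 mod 13 is 9 (check: 3 × 9 = 27 ≡ 1 (mod 13))
Combine: k ≡ Σ r_i×M_i×(M_i⁻¹ mod m_i) = 1×403×8 + 3×143×18 + 10×341×9 = 3224 + 7722 + 30690 = 41636
41636 mod 4433 = 1739
k ≡ 1739 (mod 4433)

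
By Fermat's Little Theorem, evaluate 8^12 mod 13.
By Fermat's Little Theorem, 8^{12} ≡ 1 (mod 13) since 13 is prime and gcd(8, 13) = 1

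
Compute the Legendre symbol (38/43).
(38/43) = 38^{21} mod 43 = 1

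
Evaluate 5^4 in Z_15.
4 = 4 (binary 100). Repeated squaring mod 15: 5^1 ≡ 5; 5^2 ≡ 5² = 25 ≡ 10; 5^4 ≡ 10² = 100 ≡ 10. So 5^4 ≡ 10 (mod 15).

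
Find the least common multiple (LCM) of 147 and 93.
4557

First find GCD(147, 93) using the Euclidean algorithm:
147 = 1 × 93 + 54
93 = 1 × 54 + 39
54 = 1 × 39 + 15
39 = 2 × 15 + 9
15 = 1 × 9 + 6
9 = 1 × 6 + 3
6 = 2 × 3 + 0
GCD(147, 93) = 3

LCM formula: LCM(a, b) = (a × b) / GCD(a, b)
LCM(147, 93) = (147 × 93) / 3
LCM(147, 93) = 13671 / 3
LCM(147, 93) = 4557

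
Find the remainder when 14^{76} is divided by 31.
By Fermat: 14^{30} ≡ 1 (mod 31). 76 = 2×30 + 16. So 14^{76} ≡ 14^{16} ≡ 14 (mod 31)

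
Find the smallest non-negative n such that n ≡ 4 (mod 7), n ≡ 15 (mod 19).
53

Using the Chinese Remainder Theorem:
M = product of moduli = 133
For equation 1: M_1 = 19, 19 ≡ 5 (mod 7), inverse of 19 mod 7 is 3 (check: 5 × 3 = 15 ≡ 1 (mod 7))
For equation 2: M_2 = 7, 7 ≡ 7 (mod 19), inverse of 7 mod 19 is 11 (check: 7 × 11 = 77 ≡ 1 (mod 19))
Combine: n ≡ Σ r_i×M_i×(M_i⁻¹ mod m_i) = 4×19×3 + 15×7×11 = 228 + 1155 = 1383
1383 mod 133 = 53
n ≡ 53 (mod 133)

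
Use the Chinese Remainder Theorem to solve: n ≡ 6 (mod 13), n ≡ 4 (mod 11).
136

Using the Chinese Remainder Theorem:
M = product of moduli = 143
For equation 1: M_1 = 11, 11 ≡ 11 (mod 13), inverse of 11 mod 13 is 6 (check: 11 × 6 = 66 ≡ 1 (mod 13))
For equation 2: M_2 = 13, 13 ≡ 2 (mod 11), inverse of 13 mod 11 is 6 (check: 2 × 6 = 12 ≡ 1 (mod 11))
Combine: n ≡ Σ r_i×M_i×(M_i⁻¹ mod m_i) = 6×11×6 + 4×13×6 = 396 + 312 = 708
708 mod 143 = 136
n ≡ 136 (mod 143)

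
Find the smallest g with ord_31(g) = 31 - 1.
p - 1 = 30 has prime divisors 2, 3, 5. h is a primitive root mod 31 iff h^(30/q) ≢ 1 (mod 31) for each such q.
h = 2: 2^15 ≡ 1, 2^10 ≡ 1, 2^6 ≡ 2 (mod 31); 2^15 ≡ 1, so not a primitive root.
h = 3: 3^15 ≡ 30, 3^10 ≡ 25, 3^6 ≡ 16 (mod 31); none is 1, so 3 has order 30 and is a primitive root.
The smallest primitive root mod 31 is g = 3.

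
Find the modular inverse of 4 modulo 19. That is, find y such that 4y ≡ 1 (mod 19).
5

Using Extended Euclidean Algorithm:
gcd(4, 19) = 1
Bezout coefficients: 4 × 5 + 19 × -1 = 1
So 4 × 5 ≡ 1 (mod 19)
The inverse is 5 mod 19 = 5
Verification: 4 × 5 = 20 = 1 × 19 + 1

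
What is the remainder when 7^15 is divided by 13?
Using Fermat: 7^{12} ≡ 1 (mod 13). 15 ≡ 3 (mod 12). So 7^{15} ≡ 7^{3} ≡ 5 (mod 13)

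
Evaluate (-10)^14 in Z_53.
Using repeated squaring. (-10) ≡ 43 (mod 53). 14 = 8 + 4 + 2 (binary 1110). Repeated squaring mod 53: 43^1 ≡ 43; 43^2 ≡ 43² = 1849 ≡ 47; 43^4 ≡ 47² = 2209 ≡ 36; 43^8 ≡ 36² = 1296 ≡ 24. Multiply: (-10)^14 ≡ 43^8 × 43^4 × 43^2 ≡ 24 × 36 × 47 (mod 53): 24 × 36 = 864 ≡ 16; 16 × 47 = 752 ≡ 10. So (-10)^14 ≡ 10 (mod 53).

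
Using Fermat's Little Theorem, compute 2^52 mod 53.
By Fermat's Little Theorem, 2^{52} ≡ 1 (mod 53) since 53 is prime and gcd(2, 53) = 1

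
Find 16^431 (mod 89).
Using Fermat: 16^{88} ≡ 1 (mod 89). 431 ≡ 79 (mod 88). So 16^{431} ≡ 16^{79} ≡ 78 (mod 89)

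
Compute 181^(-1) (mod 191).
181^(-1) ≡ 19 (mod 191). Verification: 181 × 19 = 3439 ≡ 1 (mod 191)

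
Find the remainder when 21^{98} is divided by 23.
By Fermat: 21^{22} ≡ 1 (mod 23). 98 = 4×22 + 10. So 21^{98} ≡ 21^{10} ≡ 12 (mod 23)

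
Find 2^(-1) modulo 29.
15

Using Extended Euclidean Algorithm:
gcd(2, 29) = 1
Bezout coefficients: 2 × -14 + 29 × 1 = 1
So 2 × -14 ≡ 1 (mod 29)
The inverse is -14 mod 29 = 15
Verification: 2 × 15 = 30 = 1 × 29 + 1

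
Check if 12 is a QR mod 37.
By Euler's criterion: 12^{18} ≡ 1 (mod 37). Since this equals 1, 12 is a QR.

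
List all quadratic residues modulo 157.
QRs mod 157: {1, 3, 4, 9, 10, 11, 12, 13, 14, 16, 17, 19, 25, 27, 30, 31, 33, 35, 36, 37, 39, 40, 42, 44, 46, 47, 48, 49, 51, 52, 56, 57, 58, 64, 67, 68, 71, 75, 76, 81, 82, 86, 89, 90, 93, 99, 100, 101, 105, 106, 108, 109, 110, 111, 113, 115, 117, 118, 120, 121, 122, 124, 126, 127, 130, 132, 138, 140, 141, 143, 144, 145, 146, 147, 148, 153, 154, 156}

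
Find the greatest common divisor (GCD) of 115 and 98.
1

Using the Euclidean algorithm:
115 = 1 × 98 + 17
98 = 5 × 17 + 13
17 = 1 × 13 + 4
13 = 3 × 4 + 1
4 = 4 × 1 + 0

GCD(115, 98) = 1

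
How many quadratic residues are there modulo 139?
For prime 139, there are (p-1)/2 = (139-1)/2 = 69 quadratic residues (excluding 0).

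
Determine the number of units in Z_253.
220

Prime factorization: 253 = 11 × 23
Using the formula φ(n) = n × Π(1 - 1/p) for each prime factor p:
φ(253) = 253 × (1 - 1/11) × (1 - 1/23)
φ(253) = 220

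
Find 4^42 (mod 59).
Using repeated squaring. 42 = 32 + 8 + 2 (binary 101010). Repeated squaring mod 59: 4^1 ≡ 4; 4^2 ≡ 4² = 16 ≡ 16; 4^4 ≡ 16² = 256 ≡ 20; 4^8 ≡ 20² = 400 ≡ 46; 4^16 ≡ 46² = 2116 ≡ 51; 4^32 ≡ 51² = 2601 ≡ 5. Multiply: 4^42 = 4^32 × 4^8 × 4^2 ≡ 5 × 46 × 16 (mod 59): 5 × 46 = 230 ≡ 53; 53 × 16 = 848 ≡ 22. So 4^42 ≡ 22 (mod 59).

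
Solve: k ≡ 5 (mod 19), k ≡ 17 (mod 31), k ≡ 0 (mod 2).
M = 19 × 31 × 2 = 1178. M₁ = 62, y₁ ≡ 4 (mod 19). M₂ = 38, y₂ ≡ 9 (mod 31). M₃ = 589, y₃ ≡ 1 (mod 2). k = 5×62×4 + 17×38×9 + 0×589×1 ≡ 1164 (mod 1178)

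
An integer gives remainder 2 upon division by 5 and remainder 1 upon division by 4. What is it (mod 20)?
M = 5 × 4 = 20. M₁ = 4, y₁ ≡ 4 (mod 5). M₂ = 5, y₂ ≡ 1 (mod 4). z = 2×4×4 + 1×5×1 ≡ 17 (mod 20). The smallest positive such number is 17.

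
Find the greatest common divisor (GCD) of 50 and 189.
1

Using the Euclidean algorithm:
50 = 0 × 189 + 50
189 = 3 × 50 + 39
50 = 1 × 39 + 11
39 = 3 × 11 + 6
11 = 1 × 6 + 5
6 = 1 × 5 + 1
5 = 5 × 1 + 0

GCD(50, 189) = 1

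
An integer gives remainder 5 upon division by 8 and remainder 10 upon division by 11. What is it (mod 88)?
M = 8 × 11 = 88. M₁ = 11, y₁ ≡ 3 (mod 8). M₂ = 8, y₂ ≡ 7 (mod 11). t = 5×11×3 + 10×8×7 ≡ 21 (mod 88). The smallest positive such number is 21.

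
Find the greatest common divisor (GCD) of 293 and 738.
1

Using the Euclidean algorithm:
293 = 0 × 738 + 293
738 = 2 × 293 + 152
293 = 1 × 152 + 141
152 = 1 × 141 + 11
141 = 12 × 11 + 9
11 = 1 × 9 + 2
9 = 4 × 2 + 1
2 = 2 × 1 + 0

GCD(293, 738) = 1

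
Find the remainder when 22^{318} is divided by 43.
By Fermat: 22^{42} ≡ 1 (mod 43). 318 = 7×42 + 24. So 22^{318} ≡ 22^{24} ≡ 16 (mod 43)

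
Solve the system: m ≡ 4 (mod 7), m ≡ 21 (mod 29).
M = 7 × 29 = 203. M₁ = 29, y₁ ≡ 1 (mod 7). M₂ = 7, y₂ ≡ 25 (mod 29). m = 4×29×1 + 21×7×25 ≡ 137 (mod 203)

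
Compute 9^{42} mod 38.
11

Using successive squaring:
Binary expansion of 42: 101010
Powers of 9 mod 38 (each is the square of the previous):
  9^1 ≡ 9 (mod 38)
  9^2 ≡ 9² = 81 ≡ 5 (mod 38)
  9^4 ≡ 5² = 25 ≡ 25 (mod 38)
  9^8 ≡ 25² = 625 ≡ 17 (mod 38)
  9^16 ≡ 17² = 289 ≡ 23 (mod 38)
  9^32 ≡ 23² = 529 ≡ 35 (mod 38)
42 = 32 + 8 + 2, so 9^42 = 9^32 × 9^8 × 9^2 ≡ 35 × 17 × 5 (mod 38)
Multiplying step by step:
  35 × 17 = 595 ≡ 25 (mod 38)
  25 × 5 = 125 ≡ 11 (mod 38)
Result: 9^42 ≡ 11 (mod 38)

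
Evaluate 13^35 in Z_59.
Using repeated squaring. 35 = 32 + 2 + 1 (binary 100011). Repeated squaring mod 59: 13^1 ≡ 13; 13^2 ≡ 13² = 169 ≡ 51; 13^4 ≡ 51² = 2601 ≡ 5; 13^8 ≡ 5² = 25 ≡ 25; 13^16 ≡ 25² = 625 ≡ 35; 13^32 ≡ 35² = 1225 ≡ 45. Multiply: 13^35 = 13^32 × 13^2 × 13^1 ≡ 45 × 51 × 13 (mod 59): 45 × 51 = 2295 ≡ 53; 53 × 13 = 689 ≡ 40. So 13^35 ≡ 40 (mod 59).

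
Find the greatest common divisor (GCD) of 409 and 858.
1

Using the Euclidean algorithm:
409 = 0 × 858 + 409
858 = 2 × 409 + 40
409 = 10 × 40 + 9
40 = 4 × 9 + 4
9 = 2 × 4 + 1
4 = 4 × 1 + 0

GCD(409, 858) = 1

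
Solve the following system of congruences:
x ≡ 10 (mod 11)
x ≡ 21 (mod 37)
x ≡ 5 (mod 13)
3684

Using the Chinese Remainder Theorem:
M = product of moduli = 5291
For equation 1: M_1 = 481, 481 ≡ 8 (mod 11), inverse of 481 mod 11 is 7 (check: 8 × 7 = 56 ≡ 1 (mod 11))
For equation 2: M_2 = 143, 143 ≡ 32 (mod 37), inverse of 143 mod 37 is 22 (check: 32 × 22 = 704 ≡ 1 (mod 37))
For equation 3: M_3 = 407, 407 ≡ 4 (mod 13), inverse of 407 mod 13 is 10 (check: 4 × 10 = 40 ≡ 1 (mod 13))
Combine: x ≡ Σ r_i×M_i×(M_i⁻¹ mod m_i) = 10×481×7 + 21×143×22 + 5×407×10 = 33670 + 66066 + 20350 = 120086
120086 mod 5291 = 3684
x ≡ 3684 (mod 5291)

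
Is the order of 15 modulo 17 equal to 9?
No, the actual order is 8, not 9.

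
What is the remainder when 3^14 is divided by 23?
Using repeated squaring. 14 = 8 + 4 + 2 (binary 1110). Repeated squaring mod 23: 3^1 ≡ 3; 3^2 ≡ 3² = 9 ≡ 9; 3^4 ≡ 9² = 81 ≡ 12; 3^8 ≡ 12² = 144 ≡ 6. Multiply: 3^14 = 3^8 × 3^4 × 3^2 ≡ 6 × 12 × 9 (mod 23): 6 × 12 = 72 ≡ 3; 3 × 9 = 27 ≡ 4. So 3^14 ≡ 4 (mod 23).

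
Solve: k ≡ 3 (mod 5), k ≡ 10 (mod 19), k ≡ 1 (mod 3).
M = 5 × 19 × 3 = 285. M₁ = 57, y₁ ≡ 3 (mod 5). M₂ = 15, y₂ ≡ 14 (mod 19). M₃ = 95, y₃ ≡ 2 (mod 3). k = 3×57×3 + 10×15×14 + 1×95×2 ≡ 238 (mod 285)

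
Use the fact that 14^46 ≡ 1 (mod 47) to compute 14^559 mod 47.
By Fermat: 14^{46} ≡ 1 (mod 47). 559 ≡ 7 (mod 46). So 14^{559} ≡ 14^{7} ≡ 24 (mod 47)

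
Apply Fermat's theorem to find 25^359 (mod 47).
By Fermat: 25^{46} ≡ 1 (mod 47). 359 = 7×46 + 37. So 25^{359} ≡ 25^{37} ≡ 24 (mod 47)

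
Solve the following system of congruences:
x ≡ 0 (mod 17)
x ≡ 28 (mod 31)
493

Using the Chinese Remainder Theorem:
M = product of moduli = 527
For equation 1: M_1 = 31, 31 ≡ 14 (mod 17), inverse of 31 mod 17 is 11 (check: 14 × 11 = 154 ≡ 1 (mod 17))
For equation 2: M_2 = 17, 17 ≡ 17 (mod 31), inverse of 17 mod 31 is 11 (check: 17 × 11 = 187 ≡ 1 (mod 31))
Combine: x ≡ Σ r_i×M_i×(M_i⁻¹ mod m_i) = 0×31×11 + 28×17×11 = 0 + 5236 = 5236
5236 mod 527 = 493
x ≡ 493 (mod 527)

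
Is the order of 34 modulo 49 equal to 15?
No, the actual order is 14, not 15.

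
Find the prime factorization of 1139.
17 × 67

Divide by primes starting from smallest:
1139 ÷ 17 = 67
67 ÷ 67 = 1

1139 = 17 × 67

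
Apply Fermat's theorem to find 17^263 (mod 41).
By Fermat: 17^{40} ≡ 1 (mod 41). 263 ≡ 23 (mod 40). So 17^{263} ≡ 17^{23} ≡ 7 (mod 41)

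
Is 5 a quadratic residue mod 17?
By Euler's criterion: 5^{8} ≡ 16 (mod 17). Since this equals -1 (≡ 16), 5 is not a QR.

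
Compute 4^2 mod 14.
2 = 2 (binary 10). Repeated squaring mod 14: 4^1 ≡ 4; 4^2 ≡ 4² = 16 ≡ 2. So 4^2 ≡ 2 (mod 14).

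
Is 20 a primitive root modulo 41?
No

To verify, check if 20^(40/q) ≢ 1 (mod 41) for each prime divisor q of 40
Divisors of 40 = 40: [1, 2, 4, 5, 8, 10, 20, 40]
  20^(40/2) = 20^20 ≡ 1 (mod 41)
  20^(40/5) = 20^8 ≡ 37 (mod 41)
Conclusion: 20 is not a primitive root modulo 41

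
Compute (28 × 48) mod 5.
4

(28 × 48) = 1344
1344 mod 5 = 4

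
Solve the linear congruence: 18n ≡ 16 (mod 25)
12

Since gcd(18, 25) = 1 divides 16, a solution exists.
Multiply both sides by the inverse of 18 mod 25:
  18^(-1) mod 25 = 7
  x ≡ 7 × 16 ≡ 112 ≡ 12 (mod 25)
Verification: 18 × 12 = 216 = 8 × 25 + 16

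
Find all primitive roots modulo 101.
Primitive roots mod 101: {2, 3, 7, 8, 11, 12, 15, 18, 26, 27, 28, 29, 34, 35, 38, 40, 42, 46, 48, 50, 51, 53, 55, 59, 61, 63, 66, 67, 72, 73, 74, 75, 83, 86, 89, 90, 93, 94, 98, 99}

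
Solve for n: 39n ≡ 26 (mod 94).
32

Since gcd(39, 94) = 1 divides 26, a solution exists.
Multiply both sides by the inverse of 39 mod 94:
  39^(-1) mod 94 = 41
  x ≡ 41 × 26 ≡ 1066 ≡ 32 (mod 94)
Verification: 39 × 32 = 1248 = 13 × 94 + 26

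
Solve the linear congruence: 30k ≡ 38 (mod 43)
7

Since gcd(30, 43) = 1 divides 38, a solution exists.
Multiply both sides by the inverse of 30 mod 43:
  30^(-1) mod 43 = 33
  x ≡ 33 × 38 ≡ 1254 ≡ 7 (mod 43)
Verification: 30 × 7 = 210 = 4 × 43 + 38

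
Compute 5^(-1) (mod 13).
8

Using Extended Euclidean Algorithm:
gcd(5, 13) = 1
Bezout coefficients: 5 × -5 + 13 × 2 = 1
So 5 × -5 ≡ 1 (mod 13)
The inverse is -5 mod 13 = 8
Verification: 5 × 8 = 40 = 3 × 13 + 1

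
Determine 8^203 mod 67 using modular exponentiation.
Using Fermat: 8^{66} ≡ 1 (mod 67). 203 ≡ 5 (mod 66). So 8^{203} ≡ 8^{5} ≡ 5 (mod 67)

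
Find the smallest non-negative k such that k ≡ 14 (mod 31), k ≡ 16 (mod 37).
386

Using the Chinese Remainder Theorem:
M = product of moduli = 1147
For equation 1: M_1 = 37, 37 ≡ 6 (mod 31), inverse of 37 mod 31 is 26 (check: 6 × 26 = 156 ≡ 1 (mod 31))
For equation 2: M_2 = 31, 31 ≡ 31 (mod 37), inverse of 31 mod 37 is 6 (check: 31 × 6 = 186 ≡ 1 (mod 37))
Combine: k ≡ Σ r_i×M_i×(M_i⁻¹ mod m_i) = 14×37×26 + 16×31×6 = 13468 + 2976 = 16444
16444 mod 1147 = 386
k ≡ 386 (mod 1147)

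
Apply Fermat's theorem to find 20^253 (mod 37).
By Fermat: 20^{36} ≡ 1 (mod 37). 253 ≡ 1 (mod 36). So 20^{253} ≡ 20^{1} ≡ 20 (mod 37)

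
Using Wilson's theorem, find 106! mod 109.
(108)! = (106)! × (107) × (108) ≡ -1 (mod 109). So (106)! ≡ -1 × [(108)(107)]^(-1) ≡ 54 (mod 109)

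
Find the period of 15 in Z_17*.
Powers of 15 mod 17: 15^1≡15, 15^2≡4, 15^3≡9, 15^4≡16, 15^5≡2, 15^6≡13, 15^7≡8, 15^8≡1. Order = 8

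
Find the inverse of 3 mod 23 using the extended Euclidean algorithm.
Extended GCD: 3(8) + 23(-1) = 1. So 3^(-1) ≡ 8 ≡ 8 (mod 23). Verify: 3 × 8 = 24 ≡ 1 (mod 23)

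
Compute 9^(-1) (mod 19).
17

Using Extended Euclidean Algorithm:
gcd(9, 19) = 1
Bezout coefficients: 9 × -2 + 19 × 1 = 1
So 9 × -2 ≡ 1 (mod 19)
The inverse is -2 mod 19 = 17
Verification: 9 × 17 = 153 = 8 × 19 + 1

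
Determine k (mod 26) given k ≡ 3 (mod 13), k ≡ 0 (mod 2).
16

Using the Chinese Remainder Theorem:
M = product of moduli = 26
For equation 1: M_1 = 2, 2 ≡ 2 (mod 13), inverse of 2 mod 13 is 7 (check: 2 × 7 = 14 ≡ 1 (mod 13))
For equation 2: M_2 = 13, 13 ≡ 1 (mod 2), inverse of 13 mod 2 is 1 (check: 1 × 1 = 1 ≡ 1 (mod 2))
Combine: k ≡ Σ r_i×M_i×(M_i⁻¹ mod m_i) = 3×2×7 + 0×13×1 = 42 + 0 = 42
42 mod 26 = 16
k ≡ 16 (mod 26)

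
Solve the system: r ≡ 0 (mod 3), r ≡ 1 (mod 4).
M = 3 × 4 = 12. M₁ = 4, y₁ ≡ 1 (mod 3). M₂ = 3, y₂ ≡ 3 (mod 4). r = 0×4×1 + 1×3×3 ≡ 9 (mod 12)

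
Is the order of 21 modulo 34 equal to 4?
Yes, ord_34(21) = 4.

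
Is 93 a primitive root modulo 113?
Yes

To verify, check if 93^(112/q) ≢ 1 (mod 113) for each prime divisor q of 112
Divisors of 112 = 112: [1, 2, 4, 7, 8, 14, 16, 28, 56, 112]
  93^(112/2) = 93^56 ≡ 112 (mod 113)
  93^(112/7) = 93^16 ≡ 28 (mod 113)
Conclusion: 93 is a primitive root modulo 113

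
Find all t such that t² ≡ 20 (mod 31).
The square roots of 20 mod 31 are 19 and 12. Verify: 19² = 361 ≡ 20 (mod 31)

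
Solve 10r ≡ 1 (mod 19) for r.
10^(-1) ≡ 2 (mod 19). Verification: 10 × 2 = 20 ≡ 1 (mod 19)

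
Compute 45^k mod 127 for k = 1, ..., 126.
g^1, g^2, ..., g^{126} mod 127: {45, 120, 66, 49, 46, 38, 59, 115, 95, 84, 97, 47, 83, 52, 54, 17, 3, 8, 106, 71, 20, 11, 114, 50, 91, 31, 125, 37, 14, 122, 29, 35, 51, 9, 24, 64, 86, 60, 33, 88, 23, 19, 93, 121, 111, 42, 112, 87, 105, 26, 27, 72, 65, 4, 53, 99, 10, 69, 57, 25, 109, 79, 126, 82, 7, 61, 78, 81, 89, 68, 12, 32, 43, 30, 80, 44, 75, 73, 110, 124, 119, 21, 56, 107, 116, 13, 77, 36, 96, 2, 90, 113, 5, 98, 92, 76, 118, 103, 63, 41, 67, 94, 39, 104, 108, 34, 6, 16, 85, 15, 40, 22, 101, 100, 55, 62, 123, 74, 28, 117, 58, 70, 102, 18, 48, 1}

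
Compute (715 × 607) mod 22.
11

(715 × 607) = 434005
434005 mod 22 = 11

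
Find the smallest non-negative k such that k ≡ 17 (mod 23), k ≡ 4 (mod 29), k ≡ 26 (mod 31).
4180

Using the Chinese Remainder Theorem:
M = product of moduli = 20677
For equation 1: M_1 = 899, 899 ≡ 2 (mod 23), inverse of 899 mod 23 is 12 (check: 2 × 12 = 24 ≡ 1 (mod 23))
For equation 2: M_2 = 713, 713 ≡ 17 (mod 29), inverse of 713 mod 29 is 12 (check: 17 × 12 = 204 ≡ 1 (mod 29))
For equation 3: M_3 = 667, 667 ≡ 16 (mod 31), inverse of 667 mod 31 is 2 (check: 16 × 2 = 32 ≡ 1 (mod 31))
Combine: k ≡ Σ r_i×M_i×(M_i⁻¹ mod m_i) = 17×899×12 + 4×713×12 + 26×667×2 = 183396 + 34224 + 34684 = 252304
252304 mod 20677 = 4180
k ≡ 4180 (mod 20677)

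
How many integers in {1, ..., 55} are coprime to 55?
40

Prime factorization: 55 = 5 × 11
Using the formula φ(n) = n × Π(1 - 1/p) for each prime factor p:
φ(55) = 55 × (1 - 1/5) × (1 - 1/11)
φ(55) = 40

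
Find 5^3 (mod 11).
3 = 2 + 1 (binary 11). Repeated squaring mod 11: 5^1 ≡ 5; 5^2 ≡ 5² = 25 ≡ 3. Multiply: 5^3 = 5^2 × 5^1 ≡ 3 × 5 (mod 11): 3 × 5 = 15 ≡ 4. So 5^3 ≡ 4 (mod 11).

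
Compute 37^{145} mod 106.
9

Using successive squaring:
Binary expansion of 145: 10010001
Powers of 37 mod 106 (each is the square of the previous):
  37^1 ≡ 37 (mod 106)
  37^2 ≡ 37² = 1369 ≡ 97 (mod 106)
  37^4 ≡ 97² = 9409 ≡ 81 (mod 106)
  37^8 ≡ 81² = 6561 ≡ 95 (mod 106)
  37^16 ≡ 95² = 9025 ≡ 15 (mod 106)
  37^32 ≡ 15² = 225 ≡ 13 (mod 106)
  37^64 ≡ 13² = 169 ≡ 63 (mod 106)
  37^128 ≡ 63² = 3969 ≡ 47 (mod 106)
145 = 128 + 16 + 1, so 37^145 = 37^128 × 37^16 × 37^1 ≡ 47 × 15 × 37 (mod 106)
Multiplying step by step:
  47 × 15 = 705 ≡ 69 (mod 106)
  69 × 37 = 2553 ≡ 9 (mod 106)
Result: 37^145 ≡ 9 (mod 106)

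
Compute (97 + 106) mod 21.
14

(97 + 106) = 203
203 mod 21 = 14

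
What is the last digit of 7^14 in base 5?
Using Fermat: 7^{4} ≡ 1 (mod 5). 14 ≡ 2 (mod 4). So 7^{14} ≡ 7^{2} ≡ 4 (mod 5)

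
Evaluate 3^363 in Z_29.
Using Fermat: 3^{28} ≡ 1 (mod 29). 363 ≡ 27 (mod 28). So 3^{363} ≡ 3^{27} ≡ 10 (mod 29)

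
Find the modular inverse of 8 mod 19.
8^(-1) ≡ 12 (mod 19). Verification: 8 × 12 = 96 ≡ 1 (mod 19)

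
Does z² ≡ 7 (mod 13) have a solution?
By Euler's criterion: 7^{6} ≡ 12 (mod 13). Since this equals -1 (≡ 12), 7 is not a QR.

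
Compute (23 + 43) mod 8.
2

(23 + 43) = 66
66 mod 8 = 2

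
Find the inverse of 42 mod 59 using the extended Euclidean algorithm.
Extended GCD: 42(-7) + 59(5) = 1. So 42^(-1) ≡ 52 ≡ 52 (mod 59). Verify: 42 × 52 = 2184 ≡ 1 (mod 59)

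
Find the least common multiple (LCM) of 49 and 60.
2940

First find GCD(49, 60) using the Euclidean algorithm:
49 = 0 × 60 + 49
60 = 1 × 49 + 11
49 = 4 × 11 + 5
11 = 2 × 5 + 1
5 = 5 × 1 + 0
GCD(49, 60) = 1

LCM formula: LCM(a, b) = (a × b) / GCD(a, b)
LCM(49, 60) = (49 × 60) / 1
LCM(49, 60) = 2940 / 1
LCM(49, 60) = 2940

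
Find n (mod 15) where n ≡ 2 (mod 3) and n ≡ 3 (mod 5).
M = 3 × 5 = 15. M₁ = 5, y₁ ≡ 2 (mod 3). M₂ = 3, y₂ ≡ 2 (mod 5). n = 2×5×2 + 3×3×2 ≡ 8 (mod 15)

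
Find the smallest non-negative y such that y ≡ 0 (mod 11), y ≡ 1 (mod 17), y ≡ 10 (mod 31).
2211

Using the Chinese Remainder Theorem:
M = product of moduli = 5797
For equation 1: M_1 = 527, 527 ≡ 10 (mod 11), inverse of 527 mod 11 is 10 (check: 10 × 10 = 100 ≡ 1 (mod 11))
For equation 2: M_2 = 341, 341 ≡ 1 (mod 17), inverse of 341 mod 17 is 1 (check: 1 × 1 = 1 ≡ 1 (mod 17))
For equation 3: M_3 = 187, 187 ≡ 1 (mod 31), inverse of 187 mod 31 is 1 (check: 1 × 1 = 1 ≡ 1 (mod 31))
Combine: y ≡ Σ r_i×M_i×(M_i⁻¹ mod m_i) = 0×527×10 + 1×341×1 + 10×187×1 = 0 + 341 + 1870 = 2211
2211 mod 5797 = 2211
y ≡ 2211 (mod 5797)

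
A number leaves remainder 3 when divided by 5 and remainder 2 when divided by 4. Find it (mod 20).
M = 5 × 4 = 20. M₁ = 4, y₁ ≡ 4 (mod 5). M₂ = 5, y₂ ≡ 1 (mod 4). n = 3×4×4 + 2×5×1 ≡ 18 (mod 20)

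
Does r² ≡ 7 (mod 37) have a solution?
By Euler's criterion: 7^{18} ≡ 1 (mod 37). Since this equals 1, 7 is a QR.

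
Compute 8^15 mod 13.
Using Fermat: 8^{12} ≡ 1 (mod 13). 15 ≡ 3 (mod 12). So 8^{15} ≡ 8^{3} ≡ 5 (mod 13)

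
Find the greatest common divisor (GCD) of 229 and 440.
1

Using the Euclidean algorithm:
229 = 0 × 440 + 229
440 = 1 × 229 + 211
229 = 1 × 211 + 18
211 = 11 × 18 + 13
18 = 1 × 13 + 5
13 = 2 × 5 + 3
5 = 1 × 3 + 2
3 = 1 × 2 + 1
2 = 2 × 1 + 0

GCD(229, 440) = 1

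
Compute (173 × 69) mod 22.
13

(173 × 69) = 11937
11937 mod 22 = 13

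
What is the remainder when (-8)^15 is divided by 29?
Using repeated squaring. (-8) ≡ 21 (mod 29). 15 = 8 + 4 + 2 + 1 (binary 1111). Repeated squaring mod 29: 21^1 ≡ 21; 21^2 ≡ 21² = 441 ≡ 6; 21^4 ≡ 6² = 36 ≡ 7; 21^8 ≡ 7² = 49 ≡ 20. Multiply: (-8)^15 ≡ 21^8 × 21^4 × 21^2 × 21^1 ≡ 20 × 7 × 6 × 21 (mod 29): 20 × 7 = 140 ≡ 24; 24 × 6 = 144 ≡ 28; 28 × 21 = 588 ≡ 8. So (-8)^15 ≡ 8 (mod 29).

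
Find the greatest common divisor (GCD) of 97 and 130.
1

Using the Euclidean algorithm:
97 = 0 × 130 + 97
130 = 1 × 97 + 33
97 = 2 × 33 + 31
33 = 1 × 31 + 2
31 = 15 × 2 + 1
2 = 2 × 1 + 0

GCD(97, 130) = 1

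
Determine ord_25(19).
Powers of 19 mod 25: 19^1≡19, 19^2≡11, 19^3≡9, 19^4≡21, 19^5≡24, 19^6≡6, 19^7≡14, 19^8≡16, 19^9≡4, 19^10≡1. Order = 10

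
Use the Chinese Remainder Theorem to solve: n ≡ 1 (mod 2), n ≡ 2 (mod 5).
M = 2 × 5 = 10. M₁ = 5, y₁ ≡ 1 (mod 2). M₂ = 2, y₂ ≡ 3 (mod 5). n = 1×5×1 + 2×2×3 ≡ 7 (mod 10)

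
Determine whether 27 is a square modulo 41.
By Euler's criterion: 27^{20} ≡ 40 (mod 41). Since this equals -1 (≡ 40), 27 is not a QR.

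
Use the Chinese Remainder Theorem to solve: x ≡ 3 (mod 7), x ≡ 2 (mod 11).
M = 7 × 11 = 77. M₁ = 11, y₁ ≡ 2 (mod 7). M₂ = 7, y₂ ≡ 8 (mod 11). x = 3×11×2 + 2×7×8 ≡ 24 (mod 77)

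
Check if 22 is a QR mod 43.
By Euler's criterion: 22^{21} ≡ 42 (mod 43). Since this equals -1 (≡ 42), 22 is not a QR.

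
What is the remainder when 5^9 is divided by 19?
9 = 8 + 1 (binary 1001). Repeated squaring mod 19: 5^1 ≡ 5; 5^2 ≡ 5² = 25 ≡ 6; 5^4 ≡ 6² = 36 ≡ 17; 5^8 ≡ 17² = 289 ≡ 4. Multiply: 5^9 = 5^8 × 5^1 ≡ 4 × 5 (mod 19): 4 × 5 = 20 ≡ 1. So 5^9 ≡ 1 (mod 19).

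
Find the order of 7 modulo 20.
Powers of 7 mod 20: 7^1≡7, 7^2≡9, 7^3≡3, 7^4≡1. Order = 4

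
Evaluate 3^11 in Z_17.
Using repeated squaring. 11 = 8 + 2 + 1 (binary 1011). Repeated squaring mod 17: 3^1 ≡ 3; 3^2 ≡ 3² = 9 ≡ 9; 3^4 ≡ 9² = 81 ≡ 13; 3^8 ≡ 13² = 169 ≡ 16. Multiply: 3^11 = 3^8 × 3^2 × 3^1 ≡ 16 × 9 × 3 (mod 17): 16 × 9 = 144 ≡ 8; 8 × 3 = 24 ≡ 7. So 3^11 ≡ 7 (mod 17).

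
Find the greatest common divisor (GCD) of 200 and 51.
1

Using the Euclidean algorithm:
200 = 3 × 51 + 47
51 = 1 × 47 + 4
47 = 11 × 4 + 3
4 = 1 × 3 + 1
3 = 3 × 1 + 0

GCD(200, 51) = 1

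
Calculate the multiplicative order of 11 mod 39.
Powers of 11 mod 39: 11^1≡11, 11^2≡4, 11^3≡5, 11^4≡16, 11^5≡20, 11^6≡25, 11^7≡2, 11^8≡22, 11^9≡8, 11^10≡10, 11^11≡32, 11^12≡1. Order = 12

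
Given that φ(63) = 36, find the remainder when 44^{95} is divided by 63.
By Euler: 44^{36} ≡ 1 (mod 63) since gcd(44, 63) = 1. 95 = 2×36 + 23. So 44^{95} ≡ 44^{23} ≡ 53 (mod 63)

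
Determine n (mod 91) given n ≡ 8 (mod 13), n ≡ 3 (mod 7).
73

Using the Chinese Remainder Theorem:
M = product of moduli = 91
For equation 1: M_1 = 7, 7 ≡ 7 (mod 13), inverse of 7 mod 13 is 2 (check: 7 × 2 = 14 ≡ 1 (mod 13))
For equation 2: M_2 = 13, 13 ≡ 6 (mod 7), inverse of 13 mod 7 is 6 (check: 6 × 6 = 36 ≡ 1 (mod 7))
Combine: n ≡ Σ r_i×M_i×(M_i⁻¹ mod m_i) = 8×7×2 + 3×13×6 = 112 + 234 = 346
346 mod 91 = 73
n ≡ 73 (mod 91)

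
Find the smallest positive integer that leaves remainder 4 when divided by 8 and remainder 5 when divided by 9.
M = 8 × 9 = 72. M₁ = 9, y₁ ≡ 1 (mod 8). M₂ = 8, y₂ ≡ 8 (mod 9). m = 4×9×1 + 5×8×8 ≡ 68 (mod 72). The smallest positive such number is 68.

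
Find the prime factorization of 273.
3 × 7 × 13

Divide by primes starting from smallest:
273 ÷ 3 = 91
91 ÷ 7 = 13
13 ÷ 13 = 1

273 = 3 × 7 × 13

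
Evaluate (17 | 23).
(17/23) = 17^{11} mod 23 = -1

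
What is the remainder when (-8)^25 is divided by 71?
Using repeated squaring. (-8) ≡ 63 (mod 71). 25 = 16 + 8 + 1 (binary 11001). Repeated squaring mod 71: 63^1 ≡ 63; 63^2 ≡ 63² = 3969 ≡ 64; 63^4 ≡ 64² = 4096 ≡ 49; 63^8 ≡ 49² = 2401 ≡ 58; 63^16 ≡ 58² = 3364 ≡ 27. Multiply: (-8)^25 ≡ 63^16 × 63^8 × 63^1 ≡ 27 × 58 × 63 (mod 71): 27 × 58 = 1566 ≡ 4; 4 × 63 = 252 ≡ 39. So (-8)^25 ≡ 39 (mod 71).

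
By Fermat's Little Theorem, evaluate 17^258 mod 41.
By Fermat: 17^{40} ≡ 1 (mod 41). 258 ≡ 18 (mod 40). So 17^{258} ≡ 17^{18} ≡ 20 (mod 41)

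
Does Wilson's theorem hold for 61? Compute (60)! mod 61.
(60)! mod 61 = 60. Since this equals -1 (mod 61), Wilson confirms 61 is prime.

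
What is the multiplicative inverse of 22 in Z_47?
22^(-1) ≡ 15 (mod 47). Verification: 22 × 15 = 330 ≡ 1 (mod 47)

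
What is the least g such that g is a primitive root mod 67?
p - 1 = 66 has prime divisors 2, 3, 11. h is a primitive root mod 67 iff h^(66/q) ≢ 1 (mod 67) for each such q.
h = 2: 2^33 ≡ 66, 2^22 ≡ 37, 2^6 ≡ 64 (mod 67); none is 1, so 2 has order 66 and is a primitive root.
The smallest primitive root mod 67 is g = 2.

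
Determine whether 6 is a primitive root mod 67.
p - 1 = 66 has prime divisors 2, 3, 11. Check 6^(66/q) mod 67 for each: 6^(66/2) = 6^33 ≡ 1, 6^(66/3) = 6^22 ≡ 37, 6^(66/11) = 6^6 ≡ 24 (mod 67). Since 6^33 ≡ 1 (mod 67), the order of 6 divides 33 (in fact the order is 33) ≠ 66, so it is not a primitive root.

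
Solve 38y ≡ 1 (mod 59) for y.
38^(-1) ≡ 14 (mod 59). Verification: 38 × 14 = 532 ≡ 1 (mod 59)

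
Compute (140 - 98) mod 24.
18

(140 - 98) = 42
42 mod 24 = 18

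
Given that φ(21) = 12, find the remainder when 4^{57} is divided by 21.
By Euler: 4^{12} ≡ 1 (mod 21) since gcd(4, 21) = 1. 57 = 4×12 + 9. So 4^{57} ≡ 4^{9} ≡ 1 (mod 21)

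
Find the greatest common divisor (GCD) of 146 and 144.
2

Using the Euclidean algorithm:
146 = 1 × 144 + 2
144 = 72 × 2 + 0

GCD(146, 144) = 2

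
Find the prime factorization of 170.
2 × 5 × 17

Divide by primes starting from smallest:
170 ÷ 2 = 85
85 ÷ 5 = 17
17 ÷ 17 = 1

170 = 2 × 5 × 17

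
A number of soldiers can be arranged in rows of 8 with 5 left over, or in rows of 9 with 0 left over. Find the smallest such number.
M = 8 × 9 = 72. M₁ = 9, y₁ ≡ 1 (mod 8). M₂ = 8, y₂ ≡ 8 (mod 9). y = 5×9×1 + 0×8×8 ≡ 45 (mod 72). The smallest positive such number is 45.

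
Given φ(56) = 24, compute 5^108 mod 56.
By Euler: 5^{24} ≡ 1 (mod 56) since gcd(5, 56) = 1. 108 = 4×24 + 12. So 5^{108} ≡ 5^{12} ≡ 1 (mod 56)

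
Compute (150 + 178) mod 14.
6

(150 + 178) = 328
328 mod 14 = 6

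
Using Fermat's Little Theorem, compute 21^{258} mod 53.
25

By Fermat's Little Theorem, a^(p-1) ≡ 1 (mod p) for prime p and gcd(a, p) = 1
Here p = 53, so 21^52 ≡ 1 (mod 53)
We can reduce the exponent: 258 mod 52 = 50
So 21^258 ≡ 21^50 (mod 53)
Computing: 21^50 mod 53 = 25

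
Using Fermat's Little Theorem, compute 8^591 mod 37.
By Fermat: 8^{36} ≡ 1 (mod 37). 591 ≡ 15 (mod 36). So 8^{591} ≡ 8^{15} ≡ 31 (mod 37)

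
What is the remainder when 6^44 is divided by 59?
Using repeated squaring. 44 = 32 + 8 + 4 (binary 101100). Repeated squaring mod 59: 6^1 ≡ 6; 6^2 ≡ 6² = 36 ≡ 36; 6^4 ≡ 36² = 1296 ≡ 57; 6^8 ≡ 57² = 3249 ≡ 4; 6^16 ≡ 4² = 16 ≡ 16; 6^32 ≡ 16² = 256 ≡ 20. Multiply: 6^44 = 6^32 × 6^8 × 6^4 ≡ 20 × 4 × 57 (mod 59): 20 × 4 = 80 ≡ 21; 21 × 57 = 1197 ≡ 17. So 6^44 ≡ 17 (mod 59).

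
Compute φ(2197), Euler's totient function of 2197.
2028

Prime factorization: 2197 = 13^3
Using the formula φ(n) = n × Π(1 - 1/p) for each prime factor p:
φ(2197) = 2197 × (1 - 1/13)
φ(2197) = 2028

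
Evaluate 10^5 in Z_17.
5 = 4 + 1 (binary 101). Repeated squaring mod 17: 10^1 ≡ 10; 10^2 ≡ 10² = 100 ≡ 15; 10^4 ≡ 15² = 225 ≡ 4. Multiply: 10^5 = 10^4 × 10^1 ≡ 4 × 10 (mod 17): 4 × 10 = 40 ≡ 6. So 10^5 ≡ 6 (mod 17).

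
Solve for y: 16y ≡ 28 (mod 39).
31

Since gcd(16, 39) = 1 divides 28, a solution exists.
Multiply both sides by the inverse of 16 mod 39:
  16^(-1) mod 39 = 22
  x ≡ 22 × 28 ≡ 616 ≡ 31 (mod 39)
Verification: 16 × 31 = 496 = 12 × 39 + 28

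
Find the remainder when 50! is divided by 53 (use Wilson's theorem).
(52)! = (50)! × (51) × (52) ≡ -1 (mod 53). So (50)! ≡ -1 × [(52)(51)]^(-1) ≡ 26 (mod 53)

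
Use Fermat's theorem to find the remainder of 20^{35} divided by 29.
1

By Fermat's Little Theorem, a^(p-1) ≡ 1 (mod p) for prime p and gcd(a, p) = 1
Here p = 29, so 20^28 ≡ 1 (mod 29)
We can reduce the exponent: 35 mod 28 = 7
So 20^35 ≡ 20^7 (mod 29)
Computing: 20^7 mod 29 = 1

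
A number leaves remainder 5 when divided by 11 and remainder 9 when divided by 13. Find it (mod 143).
M = 11 × 13 = 143. M₁ = 13, y₁ ≡ 6 (mod 11). M₂ = 11, y₂ ≡ 6 (mod 13). n = 5×13×6 + 9×11×6 ≡ 126 (mod 143)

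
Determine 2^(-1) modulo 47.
2^(-1) ≡ 24 (mod 47). Verification: 2 × 24 = 48 ≡ 1 (mod 47)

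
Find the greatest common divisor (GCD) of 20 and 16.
4

Using the Euclidean algorithm:
20 = 1 × 16 + 4
16 = 4 × 4 + 0

GCD(20, 16) = 4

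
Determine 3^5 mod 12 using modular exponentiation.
5 = 4 + 1 (binary 101). Repeated squaring mod 12: 3^1 ≡ 3; 3^2 ≡ 3² = 9 ≡ 9; 3^4 ≡ 9² = 81 ≡ 9. Multiply: 3^5 = 3^4 × 3^1 ≡ 9 × 3 (mod 12): 9 × 3 = 27 ≡ 3. So 3^5 ≡ 3 (mod 12).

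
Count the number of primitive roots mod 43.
Number of primitive roots mod 43 = φ(42) = 12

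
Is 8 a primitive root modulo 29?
Yes

To verify, check if 8^(28/q) ≢ 1 (mod 29) for each prime divisor q of 28
Divisors of 28 = 28: [1, 2, 4, 7, 14, 28]
  8^(28/2) = 8^14 ≡ 28 (mod 29)
  8^(28/7) = 8^4 ≡ 7 (mod 29)
Conclusion: 8 is a primitive root modulo 29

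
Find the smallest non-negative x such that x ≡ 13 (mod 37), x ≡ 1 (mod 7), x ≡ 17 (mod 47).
7302

Using the Chinese Remainder Theorem:
M = product of moduli = 12173
For equation 1: M_1 = 329, 329 ≡ 33 (mod 37), inverse of 329 mod 37 is 9 (check: 33 × 9 = 297 ≡ 1 (mod 37))
For equation 2: M_2 = 1739, 1739 ≡ 3 (mod 7), inverse of 1739 mod 7 is 5 (check: 3 × 5 = 15 ≡ 1 (mod 7))
For equation 3: M_3 = 259, 259 ≡ 24 (mod 47), inverse of 259 mod 47 is 2 (check: 24 × 2 = 48 ≡ 1 (mod 47))
Combine: x ≡ Σ r_i×M_i×(M_i⁻¹ mod m_i) = 13×329×9 + 1×1739×5 + 17×259×2 = 38493 + 8695 + 8806 = 55994
55994 mod 12173 = 7302
x ≡ 7302 (mod 12173)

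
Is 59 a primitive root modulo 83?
No

To verify, check if 59^(82/q) ≢ 1 (mod 83) for each prime divisor q of 82
Divisors of 82 = 82: [1, 2, 41, 82]
  59^(82/41) = 59^2 ≡ 78 (mod 83)
  59^(82/2) = 59^41 ≡ 1 (mod 83)
Conclusion: 59 is not a primitive root modulo 83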